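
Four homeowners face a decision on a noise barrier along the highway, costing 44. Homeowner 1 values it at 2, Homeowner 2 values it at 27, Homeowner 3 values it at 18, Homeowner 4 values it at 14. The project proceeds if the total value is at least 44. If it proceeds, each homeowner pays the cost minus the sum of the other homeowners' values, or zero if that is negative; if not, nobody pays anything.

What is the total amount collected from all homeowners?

Total value 61 ≥ cost 44, so it is built.
Homeowner 1: others sum to 59; max(0, 44 - 59) = 0.
Homeowner 2: others sum to 34; max(0, 44 - 34) = 10.
Homeowner 3: others sum to 43; max(0, 44 - 43) = 1.
Homeowner 4: others sum to 47; max(0, 44 - 47) = 0.
Total collected = 0 + 10 + 1 + 0 = 11.

11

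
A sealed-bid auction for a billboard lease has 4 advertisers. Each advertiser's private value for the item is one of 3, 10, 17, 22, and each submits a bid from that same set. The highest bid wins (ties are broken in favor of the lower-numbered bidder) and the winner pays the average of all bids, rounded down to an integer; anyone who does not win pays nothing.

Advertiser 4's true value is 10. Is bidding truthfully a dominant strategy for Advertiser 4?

Consider the case where Advertiser 1 bids 3, Advertiser 2 bids 3 and Advertiser 3 bids 10.
Truthful bid 10: loses, pays 0, utility 0.
Bid 17 instead: wins, pays 8, utility 10 - 8 = 2.
Since 2 > 0, bidding 17 is strictly better here, so truthful bidding is not dominant.

No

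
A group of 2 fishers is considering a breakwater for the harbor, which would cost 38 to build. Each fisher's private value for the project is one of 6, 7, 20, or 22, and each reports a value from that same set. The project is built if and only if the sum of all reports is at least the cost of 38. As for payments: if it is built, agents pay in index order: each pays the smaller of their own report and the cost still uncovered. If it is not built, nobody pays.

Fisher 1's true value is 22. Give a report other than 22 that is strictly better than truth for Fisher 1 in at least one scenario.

Suppose Fisher 2 reports 20.
Report 22: project built, pays 22, utility 22 - 22 = 0.
Report 20: project built, pays 20, utility 22 - 20 = 2.
So reporting 20 beats truth here (2 > 0).

20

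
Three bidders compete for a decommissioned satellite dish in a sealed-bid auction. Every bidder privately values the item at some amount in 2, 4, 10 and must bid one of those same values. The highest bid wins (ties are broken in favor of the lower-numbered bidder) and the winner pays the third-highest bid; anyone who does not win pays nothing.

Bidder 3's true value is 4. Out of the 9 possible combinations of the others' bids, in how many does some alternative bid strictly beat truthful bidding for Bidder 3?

2

Others bid (2, 4): truth gives 0; bid 10 gives 2 > 0. Violating.
Others bid (4, 2): truth gives 0; bid 10 gives 2 > 0. Violating.
Others bid (2, 2): truth gives 2; no alternative beats it.
Others bid (2, 10): truth gives 0; no alternative beats it.
(Checking all 9 profiles: 2 have a profitable deviation, 7 do not.)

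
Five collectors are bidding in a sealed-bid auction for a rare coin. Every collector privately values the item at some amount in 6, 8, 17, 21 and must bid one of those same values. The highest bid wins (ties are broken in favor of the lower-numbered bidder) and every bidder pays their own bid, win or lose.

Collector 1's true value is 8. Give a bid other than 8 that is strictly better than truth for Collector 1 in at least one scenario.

6

Suppose Collector 2 bids 6, Collector 3 bids 6, Collector 4 bids 6 and Collector 5 bids 6.
Bid 8: wins, pays 8, utility 8 - 8 = 0.
Bid 6: wins, pays 6, utility 8 - 6 = 2.
So bidding 6 beats truth here (2 > 0).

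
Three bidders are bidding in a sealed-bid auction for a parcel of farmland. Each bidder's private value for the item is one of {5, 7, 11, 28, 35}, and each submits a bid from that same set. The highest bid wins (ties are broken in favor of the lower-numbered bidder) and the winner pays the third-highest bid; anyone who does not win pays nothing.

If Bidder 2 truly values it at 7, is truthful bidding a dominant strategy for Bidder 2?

Consider the case where Bidder 1 bids 5 and Bidder 3 bids 11.
Truthful bid 7: loses, pays 0, utility 0.
Bid 11 instead: wins, pays 5, utility 7 - 5 = 2.
Since 2 > 0, bidding 11 is strictly better here, so truthful bidding is not dominant.

No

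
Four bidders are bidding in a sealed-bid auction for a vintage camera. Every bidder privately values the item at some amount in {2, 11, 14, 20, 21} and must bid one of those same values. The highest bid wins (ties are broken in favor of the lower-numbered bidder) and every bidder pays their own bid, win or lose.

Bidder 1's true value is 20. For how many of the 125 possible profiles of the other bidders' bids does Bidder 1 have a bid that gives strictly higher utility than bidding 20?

88

Others bid (2, 2, 2): truth gives 0; bid 2 gives 18 > 0. Violating.
Others bid (2, 2, 11): truth gives 0; bid 11 gives 9 > 0. Violating.
Others bid (2, 2, 14): truth gives 0; bid 14 gives 6 > 0. Violating.
Others bid (2, 2, 21): truth gives -20; bid 21 gives -1 > -20. Violating.
Others bid (2, 2, 20): truth gives 0; no alternative beats it.
Others bid (2, 11, 20): truth gives 0; no alternative beats it.
(Checking all 125 profiles: 88 have a profitable deviation, 37 do not.)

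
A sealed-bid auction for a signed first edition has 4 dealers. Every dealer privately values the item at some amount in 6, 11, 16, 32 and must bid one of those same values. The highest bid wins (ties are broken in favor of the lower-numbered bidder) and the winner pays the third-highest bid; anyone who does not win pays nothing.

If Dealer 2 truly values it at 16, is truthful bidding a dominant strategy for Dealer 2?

No

Consider the case where Dealer 1 bids 6, Dealer 3 bids 6 and Dealer 4 bids 32.
Truthful bid 16: loses, pays 0, utility 0.
Bid 32 instead: wins, pays 6, utility 16 - 6 = 10.
Since 10 > 0, bidding 32 is strictly better here, so truthful bidding is not dominant.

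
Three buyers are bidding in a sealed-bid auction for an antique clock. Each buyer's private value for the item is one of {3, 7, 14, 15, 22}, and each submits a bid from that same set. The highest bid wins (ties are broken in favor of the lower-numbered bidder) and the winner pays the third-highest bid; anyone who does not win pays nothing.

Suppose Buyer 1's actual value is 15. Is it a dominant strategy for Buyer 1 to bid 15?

No

Consider the case where Buyer 2 bids 3 and Buyer 3 bids 22.
Truthful bid 15: loses, pays 0, utility 0.
Bid 22 instead: wins, pays 3, utility 15 - 3 = 12.
Since 12 > 0, bidding 22 is strictly better here, so truthful bidding is not dominant.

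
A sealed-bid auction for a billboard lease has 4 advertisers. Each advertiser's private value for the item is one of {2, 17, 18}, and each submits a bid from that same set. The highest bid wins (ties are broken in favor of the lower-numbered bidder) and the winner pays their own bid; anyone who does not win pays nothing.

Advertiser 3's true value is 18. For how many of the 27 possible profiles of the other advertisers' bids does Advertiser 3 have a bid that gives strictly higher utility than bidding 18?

Others bid (2, 2, 2): truth gives 0; bid 17 gives 1 > 0. Violating.
Others bid (2, 2, 17): truth gives 0; bid 17 gives 1 > 0. Violating.
Others bid (2, 2, 18): truth gives 0; no alternative beats it.
Others bid (2, 17, 2): truth gives 0; no alternative beats it.
(Checking all 27 profiles: 2 have a profitable deviation, 25 do not.)

2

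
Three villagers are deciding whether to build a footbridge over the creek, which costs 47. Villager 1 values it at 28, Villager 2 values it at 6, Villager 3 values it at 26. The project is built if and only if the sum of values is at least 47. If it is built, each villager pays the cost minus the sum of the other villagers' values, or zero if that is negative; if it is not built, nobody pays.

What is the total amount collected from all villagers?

28

Total value 60 ≥ cost 47, so it is built.
Villager 1: others sum to 32; max(0, 47 - 32) = 15.
Villager 2: others sum to 54; max(0, 47 - 54) = 0.
Villager 3: others sum to 34; max(0, 47 - 34) = 13.
Total collected = 15 + 0 + 13 = 28.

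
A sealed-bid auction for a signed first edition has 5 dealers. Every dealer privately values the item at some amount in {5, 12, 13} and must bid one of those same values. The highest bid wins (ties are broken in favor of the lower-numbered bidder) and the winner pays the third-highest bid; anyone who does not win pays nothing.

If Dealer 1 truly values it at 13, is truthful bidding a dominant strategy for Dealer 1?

Yes

Check each profile of the others' bids and compare truth against every alternative bid.
Others bid (5, 5, 5, 13): truth gives 8, best alternative gives 0.
Others bid (5, 5, 13, 5): truth gives 8, best alternative gives 0.
Others bid (5, 13, 5, 5): truth gives 8, best alternative gives 0.
Others bid (13, 5, 5, 5): truth gives 8, best alternative gives 0.
Others bid (5, 5, 12, 13): truth gives 1, best alternative gives 0.
Others bid (5, 5, 13, 12): truth gives 1, best alternative gives 0.
(Remaining 75 profiles checked similarly; truth is weakly best in each.)
In every case the truthful bid is at least as good as any alternative, so it is a dominant strategy.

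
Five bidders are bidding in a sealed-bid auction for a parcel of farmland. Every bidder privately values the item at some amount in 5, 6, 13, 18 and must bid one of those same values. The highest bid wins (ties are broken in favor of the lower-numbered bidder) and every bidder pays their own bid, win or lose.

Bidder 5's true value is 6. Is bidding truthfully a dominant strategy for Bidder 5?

Consider the case where Bidder 1 bids 5, Bidder 2 bids 5, Bidder 3 bids 5 and Bidder 4 bids 6.
Truthful bid 6: loses but pays 6, utility -6.
Bid 5 instead: loses but pays 5, utility -5.
Since -5 > -6, bidding 5 is strictly better here, so truthful bidding is not dominant.

No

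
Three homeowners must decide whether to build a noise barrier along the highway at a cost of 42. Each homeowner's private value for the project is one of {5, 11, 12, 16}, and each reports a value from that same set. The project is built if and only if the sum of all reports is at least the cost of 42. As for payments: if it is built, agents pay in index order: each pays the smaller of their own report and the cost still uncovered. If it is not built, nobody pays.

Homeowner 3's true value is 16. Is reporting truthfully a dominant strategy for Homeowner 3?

Check each profile of the others' reports and compare truth against every alternative report.
Others report (12, 16): truth gives 2, best alternative gives 0.
Others report (16, 12): truth gives 2, best alternative gives 0.
Others report (11, 16): truth gives 1, best alternative gives 0.
Others report (16, 11): truth gives 1, best alternative gives 0.
Others report (16, 16): truth gives 6, best alternative gives 6.
Others report (5, 5): truth gives 0, best alternative gives 0.
(Remaining 10 profiles checked similarly; truth is weakly best in each.)
In every case the truthful report is at least as good as any alternative, so it is a dominant strategy.

Yes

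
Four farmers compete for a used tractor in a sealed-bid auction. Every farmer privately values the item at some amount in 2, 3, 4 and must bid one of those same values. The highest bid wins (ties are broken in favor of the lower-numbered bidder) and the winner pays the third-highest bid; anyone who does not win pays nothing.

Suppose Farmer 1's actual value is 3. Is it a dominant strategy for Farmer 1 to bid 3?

Consider the case where Farmer 2 bids 2, Farmer 3 bids 2 and Farmer 4 bids 4.
Truthful bid 3: loses, pays 0, utility 0.
Bid 4 instead: wins, pays 2, utility 3 - 2 = 1.
Since 1 > 0, bidding 4 is strictly better here, so truthful bidding is not dominant.

No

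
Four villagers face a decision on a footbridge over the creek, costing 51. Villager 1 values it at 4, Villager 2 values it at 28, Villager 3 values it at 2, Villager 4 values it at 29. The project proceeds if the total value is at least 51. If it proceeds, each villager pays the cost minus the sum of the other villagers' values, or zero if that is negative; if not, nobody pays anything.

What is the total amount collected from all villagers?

Total value 63 ≥ cost 51, so it is built.
Villager 1: others sum to 59; max(0, 51 - 59) = 0.
Villager 2: others sum to 35; max(0, 51 - 35) = 16.
Villager 3: others sum to 61; max(0, 51 - 61) = 0.
Villager 4: others sum to 34; max(0, 51 - 34) = 17.
Total collected = 0 + 16 + 0 + 17 = 33.

33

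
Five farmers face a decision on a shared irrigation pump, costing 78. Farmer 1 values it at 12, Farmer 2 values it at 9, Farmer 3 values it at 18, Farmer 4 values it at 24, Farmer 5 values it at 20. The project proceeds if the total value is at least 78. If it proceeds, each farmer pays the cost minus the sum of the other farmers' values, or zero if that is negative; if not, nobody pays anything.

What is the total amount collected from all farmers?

58

Total value 83 ≥ cost 78, so it is built.
Farmer 1: others sum to 71; max(0, 78 - 71) = 7.
Farmer 2: others sum to 74; max(0, 78 - 74) = 4.
Farmer 3: others sum to 65; max(0, 78 - 65) = 13.
Farmer 4: others sum to 59; max(0, 78 - 59) = 19.
Farmer 5: others sum to 63; max(0, 78 - 63) = 15.
Total collected = 7 + 4 + 13 + 19 + 15 = 58.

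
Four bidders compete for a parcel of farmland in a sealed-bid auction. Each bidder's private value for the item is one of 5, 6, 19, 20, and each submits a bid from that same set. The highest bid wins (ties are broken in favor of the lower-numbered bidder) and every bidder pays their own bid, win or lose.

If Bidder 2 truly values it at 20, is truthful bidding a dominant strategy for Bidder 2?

Consider the case where Bidder 1 bids 5, Bidder 3 bids 5 and Bidder 4 bids 5.
Truthful bid 20: wins, pays 20, utility 20 - 20 = 0.
Bid 6 instead: wins, pays 6, utility 20 - 6 = 14.
Since 14 > 0, bidding 6 is strictly better here, so truthful bidding is not dominant.

No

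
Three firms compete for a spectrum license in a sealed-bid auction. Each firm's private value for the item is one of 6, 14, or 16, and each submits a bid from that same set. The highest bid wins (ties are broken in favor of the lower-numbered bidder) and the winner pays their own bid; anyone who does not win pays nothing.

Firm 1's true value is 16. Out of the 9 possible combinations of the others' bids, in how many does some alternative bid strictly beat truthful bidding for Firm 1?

4

Others bid (6, 6): truth gives 0; bid 6 gives 10 > 0. Violating.
Others bid (6, 14): truth gives 0; bid 14 gives 2 > 0. Violating.
Others bid (14, 6): truth gives 0; bid 14 gives 2 > 0. Violating.
Others bid (14, 14): truth gives 0; bid 14 gives 2 > 0. Violating.
Others bid (6, 16): truth gives 0; no alternative beats it.
Others bid (14, 16): truth gives 0; no alternative beats it.
(Checking all 9 profiles: 4 have a profitable deviation, 5 do not.)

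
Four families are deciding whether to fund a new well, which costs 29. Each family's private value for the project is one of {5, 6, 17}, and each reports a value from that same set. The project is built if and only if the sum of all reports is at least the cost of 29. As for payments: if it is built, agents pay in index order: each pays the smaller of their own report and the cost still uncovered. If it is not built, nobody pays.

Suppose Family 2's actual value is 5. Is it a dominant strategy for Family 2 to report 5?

Yes

Check each profile of the others' reports and compare truth against every alternative report.
Others report (5, 5, 17): truth gives 0, best alternative gives -1.
Others report (5, 6, 17): truth gives 0, best alternative gives -1.
Others report (5, 17, 5): truth gives 0, best alternative gives -1.
Others report (5, 17, 6): truth gives 0, best alternative gives -1.
Others report (5, 17, 17): truth gives 0, best alternative gives -1.
Others report (6, 5, 17): truth gives 0, best alternative gives -1.
(Remaining 21 profiles checked similarly; truth is weakly best in each.)
In every case the truthful report is at least as good as any alternative, so it is a dominant strategy.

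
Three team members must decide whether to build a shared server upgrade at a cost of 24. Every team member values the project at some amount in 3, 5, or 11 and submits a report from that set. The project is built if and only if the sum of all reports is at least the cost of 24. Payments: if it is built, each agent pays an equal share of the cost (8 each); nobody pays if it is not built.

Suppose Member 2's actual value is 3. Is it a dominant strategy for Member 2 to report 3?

Yes

Check each profile of the others' reports and compare truth against every alternative report.
Others report (11, 11): truth gives -5, best alternative gives -5.
Others report (3, 3): truth gives 0, best alternative gives 0.
Others report (3, 5): truth gives 0, best alternative gives 0.
Others report (3, 11): truth gives 0, best alternative gives 0.
Others report (5, 3): truth gives 0, best alternative gives 0.
Others report (5, 5): truth gives 0, best alternative gives 0.
(Remaining 3 profiles checked similarly; truth is weakly best in each.)
In every case the truthful report is at least as good as any alternative, so it is a dominant strategy.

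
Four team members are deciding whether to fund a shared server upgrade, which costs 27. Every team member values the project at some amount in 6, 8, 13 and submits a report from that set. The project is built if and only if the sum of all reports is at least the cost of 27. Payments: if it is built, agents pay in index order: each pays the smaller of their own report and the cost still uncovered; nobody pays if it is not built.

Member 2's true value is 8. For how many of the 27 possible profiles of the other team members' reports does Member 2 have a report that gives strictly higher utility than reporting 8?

Others report (6, 6, 13): truth gives 0; report 6 gives 2 > 0. Violating.
Others report (6, 8, 8): truth gives 0; report 6 gives 2 > 0. Violating.
Others report (6, 8, 13): truth gives 0; report 6 gives 2 > 0. Violating.
Others report (6, 13, 6): truth gives 0; report 6 gives 2 > 0. Violating.
Others report (6, 6, 6): truth gives 0; no alternative beats it.
Others report (6, 6, 8): truth gives 0; no alternative beats it.
(Checking all 27 profiles: 23 have a profitable deviation, 4 do not.)

23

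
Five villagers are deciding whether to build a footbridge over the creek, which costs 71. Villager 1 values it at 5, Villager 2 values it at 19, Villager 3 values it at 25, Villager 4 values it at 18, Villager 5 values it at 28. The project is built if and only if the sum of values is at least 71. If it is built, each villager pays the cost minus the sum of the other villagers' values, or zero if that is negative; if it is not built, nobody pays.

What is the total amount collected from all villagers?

Total value 95 ≥ cost 71, so it is built.
Villager 1: others sum to 90; max(0, 71 - 90) = 0.
Villager 2: others sum to 76; max(0, 71 - 76) = 0.
Villager 3: others sum to 70; max(0, 71 - 70) = 1.
Villager 4: others sum to 77; max(0, 71 - 77) = 0.
Villager 5: others sum to 67; max(0, 71 - 67) = 4.
Total collected = 0 + 0 + 1 + 0 + 4 = 5.

5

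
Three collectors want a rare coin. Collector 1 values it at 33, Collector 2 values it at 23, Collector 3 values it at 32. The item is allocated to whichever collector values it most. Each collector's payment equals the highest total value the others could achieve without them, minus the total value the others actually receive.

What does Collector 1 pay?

32

Collector 1 has the highest value and receives the item.
Without Collector 1, the item would go to the next-highest value, 32, so the others could achieve 32.
With Collector 1 present and winning, the others receive nothing, so their total is 0.
Payment = 32 - 0 = 32.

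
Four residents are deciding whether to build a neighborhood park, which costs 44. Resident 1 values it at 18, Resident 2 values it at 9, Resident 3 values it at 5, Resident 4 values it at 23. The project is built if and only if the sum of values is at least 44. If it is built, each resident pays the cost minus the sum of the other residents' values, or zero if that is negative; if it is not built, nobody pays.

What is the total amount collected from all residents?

Total value 55 ≥ cost 44, so it is built.
Resident 1: others sum to 37; max(0, 44 - 37) = 7.
Resident 2: others sum to 46; max(0, 44 - 46) = 0.
Resident 3: others sum to 50; max(0, 44 - 50) = 0.
Resident 4: others sum to 32; max(0, 44 - 32) = 12.
Total collected = 7 + 0 + 0 + 12 = 19.

19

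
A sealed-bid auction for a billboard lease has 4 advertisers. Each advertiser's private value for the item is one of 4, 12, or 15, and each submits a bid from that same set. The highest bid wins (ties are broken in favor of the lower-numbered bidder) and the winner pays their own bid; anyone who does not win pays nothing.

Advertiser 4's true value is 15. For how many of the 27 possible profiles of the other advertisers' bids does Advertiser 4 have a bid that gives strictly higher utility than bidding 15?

Others bid (4, 4, 4): truth gives 0; bid 12 gives 3 > 0. Violating.
Others bid (4, 4, 12): truth gives 0; no alternative beats it.
Others bid (4, 4, 15): truth gives 0; no alternative beats it.
(Checking all 27 profiles: 1 has a profitable deviation, 26 do not.)

1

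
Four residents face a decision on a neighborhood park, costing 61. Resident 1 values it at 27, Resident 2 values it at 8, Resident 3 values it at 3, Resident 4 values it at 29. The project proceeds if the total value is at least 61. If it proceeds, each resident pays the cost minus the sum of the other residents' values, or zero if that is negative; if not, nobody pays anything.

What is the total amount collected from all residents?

Total value 67 ≥ cost 61, so it is built.
Resident 1: others sum to 40; max(0, 61 - 40) = 21.
Resident 2: others sum to 59; max(0, 61 - 59) = 2.
Resident 3: others sum to 64; max(0, 61 - 64) = 0.
Resident 4: others sum to 38; max(0, 61 - 38) = 23.
Total collected = 21 + 2 + 0 + 23 = 46.

46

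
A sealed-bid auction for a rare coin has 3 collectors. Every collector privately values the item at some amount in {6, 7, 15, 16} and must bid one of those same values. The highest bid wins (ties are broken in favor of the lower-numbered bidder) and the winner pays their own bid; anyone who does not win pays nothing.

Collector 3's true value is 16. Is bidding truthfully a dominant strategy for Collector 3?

Consider the case where Collector 1 bids 6 and Collector 2 bids 6.
Truthful bid 16: wins, pays 16, utility 16 - 16 = 0.
Bid 7 instead: wins, pays 7, utility 16 - 7 = 9.
Since 9 > 0, bidding 7 is strictly better here, so truthful bidding is not dominant.

No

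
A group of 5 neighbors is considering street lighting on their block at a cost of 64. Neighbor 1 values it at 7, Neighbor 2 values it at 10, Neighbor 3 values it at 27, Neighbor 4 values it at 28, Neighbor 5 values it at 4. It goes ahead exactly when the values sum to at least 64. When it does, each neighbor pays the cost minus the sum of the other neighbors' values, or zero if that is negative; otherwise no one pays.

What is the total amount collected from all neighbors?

Total value 76 ≥ cost 64, so it is built.
Neighbor 1: others sum to 69; max(0, 64 - 69) = 0.
Neighbor 2: others sum to 66; max(0, 64 - 66) = 0.
Neighbor 3: others sum to 49; max(0, 64 - 49) = 15.
Neighbor 4: others sum to 48; max(0, 64 - 48) = 16.
Neighbor 5: others sum to 72; max(0, 64 - 72) = 0.
Total collected = 0 + 0 + 15 + 16 + 0 = 31.

31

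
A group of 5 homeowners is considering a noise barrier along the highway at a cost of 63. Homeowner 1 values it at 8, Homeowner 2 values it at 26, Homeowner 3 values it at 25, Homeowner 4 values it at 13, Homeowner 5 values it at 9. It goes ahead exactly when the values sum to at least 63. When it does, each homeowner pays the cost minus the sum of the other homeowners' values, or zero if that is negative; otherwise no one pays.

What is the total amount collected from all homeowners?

Total value 81 ≥ cost 63, so it is built.
Homeowner 1: others sum to 73; max(0, 63 - 73) = 0.
Homeowner 2: others sum to 55; max(0, 63 - 55) = 8.
Homeowner 3: others sum to 56; max(0, 63 - 56) = 7.
Homeowner 4: others sum to 68; max(0, 63 - 68) = 0.
Homeowner 5: others sum to 72; max(0, 63 - 72) = 0.
Total collected = 0 + 8 + 7 + 0 + 0 = 15.

15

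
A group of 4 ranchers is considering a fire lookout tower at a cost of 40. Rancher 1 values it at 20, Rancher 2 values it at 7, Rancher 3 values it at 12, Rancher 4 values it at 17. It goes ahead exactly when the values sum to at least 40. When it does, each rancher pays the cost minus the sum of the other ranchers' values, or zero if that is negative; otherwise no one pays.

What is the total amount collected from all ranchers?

Total value 56 ≥ cost 40, so it is built.
Rancher 1: others sum to 36; max(0, 40 - 36) = 4.
Rancher 2: others sum to 49; max(0, 40 - 49) = 0.
Rancher 3: others sum to 44; max(0, 40 - 44) = 0.
Rancher 4: others sum to 39; max(0, 40 - 39) = 1.
Total collected = 4 + 0 + 0 + 1 = 5.

5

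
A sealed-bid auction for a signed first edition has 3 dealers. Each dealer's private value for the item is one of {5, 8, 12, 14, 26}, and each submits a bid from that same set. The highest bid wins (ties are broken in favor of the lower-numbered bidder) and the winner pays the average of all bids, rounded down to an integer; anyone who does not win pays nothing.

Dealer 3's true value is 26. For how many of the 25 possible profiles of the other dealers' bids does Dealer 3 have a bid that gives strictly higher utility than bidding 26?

9

Others bid (5, 5): truth gives 14; bid 8 gives 20 > 14. Violating.
Others bid (5, 8): truth gives 13; bid 12 gives 18 > 13. Violating.
Others bid (5, 12): truth gives 12; bid 14 gives 16 > 12. Violating.
Others bid (8, 5): truth gives 13; bid 12 gives 18 > 13. Violating.
Others bid (5, 14): truth gives 11; no alternative beats it.
Others bid (5, 26): truth gives 0; no alternative beats it.
(Checking all 25 profiles: 9 have a profitable deviation, 16 do not.)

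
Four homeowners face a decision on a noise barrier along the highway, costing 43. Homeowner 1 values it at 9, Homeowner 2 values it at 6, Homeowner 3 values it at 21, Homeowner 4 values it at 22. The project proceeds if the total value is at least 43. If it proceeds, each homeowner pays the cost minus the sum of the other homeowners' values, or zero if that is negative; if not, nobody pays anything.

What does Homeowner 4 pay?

Total value 58 ≥ cost 43, so the project is built.
The other homeowners' values sum to 36.
Cost minus that sum is 43 - 36 = 7.

7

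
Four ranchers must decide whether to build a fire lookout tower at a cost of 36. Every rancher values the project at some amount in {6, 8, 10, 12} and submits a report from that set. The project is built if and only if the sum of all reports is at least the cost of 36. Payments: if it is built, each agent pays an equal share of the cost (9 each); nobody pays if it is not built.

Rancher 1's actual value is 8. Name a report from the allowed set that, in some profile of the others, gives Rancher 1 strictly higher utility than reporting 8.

6

Suppose Rancher 2 reports 6, Rancher 3 reports 10 and Rancher 4 reports 12.
Report 8: project built, pays 9, utility 8 - 9 = -1.
Report 6: project not built, utility 0.
So reporting 6 beats truth here (0 > -1).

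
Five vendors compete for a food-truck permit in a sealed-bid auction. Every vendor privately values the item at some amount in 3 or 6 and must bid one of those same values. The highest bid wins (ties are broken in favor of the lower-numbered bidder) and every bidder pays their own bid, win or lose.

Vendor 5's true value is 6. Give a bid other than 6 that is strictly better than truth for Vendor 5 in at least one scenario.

3

Suppose Vendor 1 bids 3, Vendor 2 bids 3, Vendor 3 bids 3 and Vendor 4 bids 6.
Bid 6: loses but pays 6, utility -6.
Bid 3: loses but pays 3, utility -3.
So bidding 3 beats truth here (-3 > -6).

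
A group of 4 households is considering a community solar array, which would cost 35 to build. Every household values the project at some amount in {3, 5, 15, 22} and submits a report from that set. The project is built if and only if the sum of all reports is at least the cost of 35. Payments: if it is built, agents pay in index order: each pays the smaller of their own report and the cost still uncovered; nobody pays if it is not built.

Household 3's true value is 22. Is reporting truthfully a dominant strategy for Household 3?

No

Consider the case where Household 1 reports 3, Household 2 reports 3 and Household 4 reports 15.
Truthful report 22: project built, pays 22, utility 22 - 22 = 0.
Report 15 instead: project built, pays 15, utility 22 - 15 = 7.
Since 7 > 0, reporting 15 is strictly better here, so truthful reporting is not dominant.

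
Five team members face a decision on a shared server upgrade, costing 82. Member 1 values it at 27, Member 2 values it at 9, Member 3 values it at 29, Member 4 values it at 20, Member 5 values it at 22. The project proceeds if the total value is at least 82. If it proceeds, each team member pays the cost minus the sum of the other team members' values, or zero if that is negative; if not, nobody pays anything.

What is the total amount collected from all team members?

Total value 107 ≥ cost 82, so it is built.
Member 1: others sum to 80; max(0, 82 - 80) = 2.
Member 2: others sum to 98; max(0, 82 - 98) = 0.
Member 3: others sum to 78; max(0, 82 - 78) = 4.
Member 4: others sum to 87; max(0, 82 - 87) = 0.
Member 5: others sum to 85; max(0, 82 - 85) = 0.
Total collected = 2 + 0 + 4 + 0 + 0 = 6.

6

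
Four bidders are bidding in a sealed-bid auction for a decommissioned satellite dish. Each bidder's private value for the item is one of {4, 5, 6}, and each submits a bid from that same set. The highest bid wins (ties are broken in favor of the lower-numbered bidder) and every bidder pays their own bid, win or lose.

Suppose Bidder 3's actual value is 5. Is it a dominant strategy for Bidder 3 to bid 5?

Consider the case where Bidder 1 bids 4, Bidder 2 bids 4 and Bidder 4 bids 6.
Truthful bid 5: loses but pays 5, utility -5.
Bid 4 instead: loses but pays 4, utility -4.
Since -4 > -5, bidding 4 is strictly better here, so truthful bidding is not dominant.

No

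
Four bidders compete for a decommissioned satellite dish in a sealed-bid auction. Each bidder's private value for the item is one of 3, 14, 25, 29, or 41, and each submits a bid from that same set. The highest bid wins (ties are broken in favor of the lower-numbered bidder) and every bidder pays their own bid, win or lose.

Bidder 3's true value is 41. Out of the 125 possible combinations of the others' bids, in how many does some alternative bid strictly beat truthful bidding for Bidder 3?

81

Others bid (3, 3, 3): truth gives 0; bid 14 gives 27 > 0. Violating.
Others bid (3, 3, 14): truth gives 0; bid 14 gives 27 > 0. Violating.
Others bid (3, 3, 25): truth gives 0; bid 25 gives 16 > 0. Violating.
Others bid (3, 3, 29): truth gives 0; bid 29 gives 12 > 0. Violating.
Others bid (3, 3, 41): truth gives 0; no alternative beats it.
Others bid (3, 14, 41): truth gives 0; no alternative beats it.
(Checking all 125 profiles: 81 have a profitable deviation, 44 do not.)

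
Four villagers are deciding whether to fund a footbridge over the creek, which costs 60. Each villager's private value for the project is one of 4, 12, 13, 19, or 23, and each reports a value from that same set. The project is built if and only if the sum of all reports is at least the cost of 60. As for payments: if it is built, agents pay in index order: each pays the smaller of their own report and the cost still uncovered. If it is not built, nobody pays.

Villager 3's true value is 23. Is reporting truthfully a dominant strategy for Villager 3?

Consider the case where Villager 1 reports 4, Villager 2 reports 19 and Villager 4 reports 19.
Truthful report 23: project built, pays 23, utility 23 - 23 = 0.
Report 19 instead: project built, pays 19, utility 23 - 19 = 4.
Since 4 > 0, reporting 19 is strictly better here, so truthful reporting is not dominant.

No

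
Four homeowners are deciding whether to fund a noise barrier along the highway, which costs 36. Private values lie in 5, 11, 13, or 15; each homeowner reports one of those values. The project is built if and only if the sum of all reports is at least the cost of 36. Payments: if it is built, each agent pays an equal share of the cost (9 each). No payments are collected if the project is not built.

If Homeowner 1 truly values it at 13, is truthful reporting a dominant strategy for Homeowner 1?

Consider the case where Homeowner 2 reports 5, Homeowner 3 reports 5 and Homeowner 4 reports 11.
Truthful report 13: project not built, utility 0.
Report 15 instead: project built, pays 9, utility 13 - 9 = 4.
Since 4 > 0, reporting 15 is strictly better here, so truthful reporting is not dominant.

No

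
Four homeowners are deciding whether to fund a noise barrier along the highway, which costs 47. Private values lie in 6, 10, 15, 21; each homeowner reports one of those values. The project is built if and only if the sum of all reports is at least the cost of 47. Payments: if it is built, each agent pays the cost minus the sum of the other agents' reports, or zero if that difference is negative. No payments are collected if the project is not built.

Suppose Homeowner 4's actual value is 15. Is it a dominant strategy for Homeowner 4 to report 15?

Check each profile of the others' reports and compare truth against every alternative report.
Others report (6, 21, 21): truth gives 15, best alternative gives 15.
Others report (10, 21, 21): truth gives 15, best alternative gives 15.
Others report (15, 15, 21): truth gives 15, best alternative gives 15.
Others report (15, 21, 15): truth gives 15, best alternative gives 15.
Others report (15, 21, 21): truth gives 15, best alternative gives 15.
Others report (21, 6, 21): truth gives 15, best alternative gives 15.
(Remaining 58 profiles checked similarly; truth is weakly best in each.)
In every case the truthful report is at least as good as any alternative, so it is a dominant strategy.

Yes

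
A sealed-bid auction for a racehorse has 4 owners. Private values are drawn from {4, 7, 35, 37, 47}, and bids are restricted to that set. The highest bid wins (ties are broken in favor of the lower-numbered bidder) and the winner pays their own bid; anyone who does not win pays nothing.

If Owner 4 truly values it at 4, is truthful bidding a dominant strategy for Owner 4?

Yes

Check each profile of the others' bids and compare truth against every alternative bid.
Others bid (4, 4, 4): truth gives 0, best alternative gives -3.
Others bid (4, 4, 7): truth gives 0, best alternative gives 0.
Others bid (4, 4, 35): truth gives 0, best alternative gives 0.
Others bid (4, 4, 37): truth gives 0, best alternative gives 0.
Others bid (4, 4, 47): truth gives 0, best alternative gives 0.
Others bid (4, 7, 4): truth gives 0, best alternative gives 0.
(Remaining 119 profiles checked similarly; truth is weakly best in each.)
In every case the truthful bid is at least as good as any alternative, so it is a dominant strategy.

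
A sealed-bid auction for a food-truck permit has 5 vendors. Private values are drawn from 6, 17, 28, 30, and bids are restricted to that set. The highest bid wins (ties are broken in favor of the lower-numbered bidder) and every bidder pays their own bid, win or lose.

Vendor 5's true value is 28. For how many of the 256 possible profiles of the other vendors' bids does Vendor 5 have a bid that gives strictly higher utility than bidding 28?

Others bid (6, 6, 6, 6): truth gives 0; bid 17 gives 11 > 0. Violating.
Others bid (6, 6, 6, 28): truth gives -28; bid 30 gives -2 > -28. Violating.
Others bid (6, 6, 6, 30): truth gives -28; bid 6 gives -6 > -28. Violating.
Others bid (6, 6, 17, 28): truth gives -28; bid 30 gives -2 > -28. Violating.
Others bid (6, 6, 6, 17): truth gives 0; no alternative beats it.
Others bid (6, 6, 17, 6): truth gives 0; no alternative beats it.
(Checking all 256 profiles: 241 have a profitable deviation, 15 do not.)

241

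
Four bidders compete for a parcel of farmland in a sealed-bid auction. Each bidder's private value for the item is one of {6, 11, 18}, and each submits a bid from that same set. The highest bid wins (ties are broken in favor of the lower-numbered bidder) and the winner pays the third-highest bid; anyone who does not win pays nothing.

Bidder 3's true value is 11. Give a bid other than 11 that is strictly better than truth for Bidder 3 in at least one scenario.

18

Suppose Bidder 1 bids 6, Bidder 2 bids 6 and Bidder 4 bids 18.
Bid 11: loses, pays 0, utility 0.
Bid 18: wins, pays 6, utility 11 - 6 = 5.
So bidding 18 beats truth here (5 > 0).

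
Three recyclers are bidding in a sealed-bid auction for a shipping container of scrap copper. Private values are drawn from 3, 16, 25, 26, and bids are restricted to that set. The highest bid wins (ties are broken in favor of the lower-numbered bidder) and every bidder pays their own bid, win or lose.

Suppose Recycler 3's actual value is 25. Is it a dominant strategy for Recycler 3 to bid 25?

Consider the case where Recycler 1 bids 3 and Recycler 2 bids 3.
Truthful bid 25: wins, pays 25, utility 25 - 25 = 0.
Bid 16 instead: wins, pays 16, utility 25 - 16 = 9.
Since 9 > 0, bidding 16 is strictly better here, so truthful bidding is not dominant.

No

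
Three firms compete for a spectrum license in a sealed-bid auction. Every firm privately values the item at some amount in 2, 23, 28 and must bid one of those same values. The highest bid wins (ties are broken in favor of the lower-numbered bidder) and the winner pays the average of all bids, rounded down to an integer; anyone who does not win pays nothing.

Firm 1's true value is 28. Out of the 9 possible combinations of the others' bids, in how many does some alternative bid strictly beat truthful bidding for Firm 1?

4

Others bid (2, 2): truth gives 18; bid 2 gives 26 > 18. Violating.
Others bid (2, 23): truth gives 11; bid 23 gives 12 > 11. Violating.
Others bid (23, 2): truth gives 11; bid 23 gives 12 > 11. Violating.
Others bid (23, 23): truth gives 4; bid 23 gives 5 > 4. Violating.
Others bid (2, 28): truth gives 9; no alternative beats it.
Others bid (23, 28): truth gives 2; no alternative beats it.
(Checking all 9 profiles: 4 have a profitable deviation, 5 do not.)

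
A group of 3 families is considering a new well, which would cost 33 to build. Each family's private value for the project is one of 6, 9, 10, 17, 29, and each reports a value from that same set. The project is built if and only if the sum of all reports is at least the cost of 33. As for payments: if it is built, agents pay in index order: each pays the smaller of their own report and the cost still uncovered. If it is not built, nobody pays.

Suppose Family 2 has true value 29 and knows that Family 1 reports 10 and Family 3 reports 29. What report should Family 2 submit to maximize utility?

6

Report 6: project built, pays 6, utility 29 - 6 = 23.
Report 9: project built, pays 9, utility 29 - 9 = 20.
Report 10: project built, pays 10, utility 29 - 10 = 19.
Report 17: project built, pays 17, utility 29 - 17 = 12.
Report 29: project built, pays 23, utility 29 - 23 = 6.
The best choice is 6 with utility 23.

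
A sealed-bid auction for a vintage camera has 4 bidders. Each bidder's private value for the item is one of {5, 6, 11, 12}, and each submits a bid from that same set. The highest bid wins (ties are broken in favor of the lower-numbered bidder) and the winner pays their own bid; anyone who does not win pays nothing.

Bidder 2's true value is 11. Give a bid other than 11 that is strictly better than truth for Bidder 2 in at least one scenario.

Suppose Bidder 1 bids 5, Bidder 3 bids 5 and Bidder 4 bids 5.
Bid 11: wins, pays 11, utility 11 - 11 = 0.
Bid 6: wins, pays 6, utility 11 - 6 = 5.
So bidding 6 beats truth here (5 > 0).

6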